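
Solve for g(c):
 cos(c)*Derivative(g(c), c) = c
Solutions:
 g(c) = C1 + Integral(c/cos(c), c)


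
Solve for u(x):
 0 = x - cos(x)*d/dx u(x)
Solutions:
 u(x) = C1 + Integral(x/cos(x), x)


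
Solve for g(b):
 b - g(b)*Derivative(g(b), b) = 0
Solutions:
 g(b) = -sqrt(C1 + b^2)
 g(b) = sqrt(C1 + b^2)


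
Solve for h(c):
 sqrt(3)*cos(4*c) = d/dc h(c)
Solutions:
 h(c) = C1 + sqrt(3)*sin(4*c)/4


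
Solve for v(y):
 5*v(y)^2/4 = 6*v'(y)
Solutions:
 v(y) = -24/(C1 + 5*y)


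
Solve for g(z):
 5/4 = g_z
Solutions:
 g(z) = C1 + 5*z/4


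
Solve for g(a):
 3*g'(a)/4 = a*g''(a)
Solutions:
 g(a) = C1 + C2*a^(7/4)


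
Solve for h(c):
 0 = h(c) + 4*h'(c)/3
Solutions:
 h(c) = C1*exp(-3*c/4)


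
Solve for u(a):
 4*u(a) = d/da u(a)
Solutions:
 u(a) = C1*exp(4*a)


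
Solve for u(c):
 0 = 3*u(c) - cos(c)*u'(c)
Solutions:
 u(c) = C1*(sin(c) + 1)^(3/2)/(sin(c) - 1)^(3/2)


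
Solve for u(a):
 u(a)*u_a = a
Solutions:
 u(a) = -sqrt(C1 + a^2)
 u(a) = sqrt(C1 + a^2)


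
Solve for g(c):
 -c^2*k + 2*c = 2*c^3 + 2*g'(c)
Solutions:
 g(c) = C1 - c^4/4 - c^3*k/6 + c^2/2


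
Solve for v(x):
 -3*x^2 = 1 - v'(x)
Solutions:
 v(x) = C1 + x^3 + x


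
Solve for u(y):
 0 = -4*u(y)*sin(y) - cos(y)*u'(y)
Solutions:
 u(y) = C1*cos(y)^4


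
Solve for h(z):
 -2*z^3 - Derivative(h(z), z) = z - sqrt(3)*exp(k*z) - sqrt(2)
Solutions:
 h(z) = C1 - z^4/2 - z^2/2 + sqrt(2)*z + sqrt(3)*exp(k*z)/k


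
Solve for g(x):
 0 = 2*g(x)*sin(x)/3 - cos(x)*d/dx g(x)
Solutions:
 g(x) = C1/cos(x)^(2/3)


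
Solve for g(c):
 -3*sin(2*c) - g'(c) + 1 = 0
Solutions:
 g(c) = C1 + c + 3*cos(2*c)/2


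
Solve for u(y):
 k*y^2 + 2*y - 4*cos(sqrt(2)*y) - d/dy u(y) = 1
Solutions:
 u(y) = C1 + k*y^3/3 + y^2 - y - 2*sqrt(2)*sin(sqrt(2)*y)


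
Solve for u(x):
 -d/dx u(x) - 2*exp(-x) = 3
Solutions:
 u(x) = C1 - 3*x + 2*exp(-x)


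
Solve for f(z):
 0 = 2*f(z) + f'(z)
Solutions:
 f(z) = C1*exp(-2*z)


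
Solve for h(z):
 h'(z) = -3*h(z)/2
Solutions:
 h(z) = C1*exp(-3*z/2)


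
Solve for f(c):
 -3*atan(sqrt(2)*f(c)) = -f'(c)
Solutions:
 Integral(1/atan(sqrt(2)*_y), (_y, f(c))) = C1 + 3*c


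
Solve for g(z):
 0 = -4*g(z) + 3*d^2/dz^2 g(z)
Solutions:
 g(z) = C1*exp(-2*sqrt(3)*z/3) + C2*exp(2*sqrt(3)*z/3)


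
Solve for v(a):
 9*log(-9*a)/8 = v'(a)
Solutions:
 v(a) = C1 + 9*a*log(-a)/8 + 9*a*(-1 + 2*log(3))/8


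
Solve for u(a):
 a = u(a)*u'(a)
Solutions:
 u(a) = -sqrt(C1 + a^2)
 u(a) = sqrt(C1 + a^2)


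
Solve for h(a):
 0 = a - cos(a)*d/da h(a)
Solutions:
 h(a) = C1 + Integral(a/cos(a), a)


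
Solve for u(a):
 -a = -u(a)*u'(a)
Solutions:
 u(a) = -sqrt(C1 + a^2)
 u(a) = sqrt(C1 + a^2)


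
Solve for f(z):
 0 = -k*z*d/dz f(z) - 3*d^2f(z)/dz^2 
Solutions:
 f(z) = Piecewise((-sqrt(6)*sqrt(pi)*C1*erf(sqrt(6)*sqrt(k)*z/6)/(2*sqrt(k)) - C2, (k > 0) | (k < 0)), (-C1*z - C2, True))


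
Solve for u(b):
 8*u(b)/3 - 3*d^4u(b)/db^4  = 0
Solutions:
 u(b) = C1*exp(-2^(3/4)*sqrt(3)*b/3) + C2*exp(2^(3/4)*sqrt(3)*b/3) + C3*sin(2^(3/4)*sqrt(3)*b/3) + C4*cos(2^(3/4)*sqrt(3)*b/3)


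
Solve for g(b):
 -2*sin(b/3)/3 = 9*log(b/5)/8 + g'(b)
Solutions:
 g(b) = C1 - 9*b*log(b)/8 + 9*b/8 + 9*b*log(5)/8 + 2*cos(b/3)


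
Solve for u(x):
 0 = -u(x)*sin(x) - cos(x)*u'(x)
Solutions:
 u(x) = C1*cos(x)


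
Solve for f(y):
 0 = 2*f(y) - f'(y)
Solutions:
 f(y) = C1*exp(2*y)


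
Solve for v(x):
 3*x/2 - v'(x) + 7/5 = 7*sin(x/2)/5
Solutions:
 v(x) = C1 + 3*x^2/4 + 7*x/5 + 14*cos(x/2)/5


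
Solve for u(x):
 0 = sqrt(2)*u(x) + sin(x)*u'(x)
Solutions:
 u(x) = C1*(cos(x) + 1)^(sqrt(2)/2)/(cos(x) - 1)^(sqrt(2)/2)


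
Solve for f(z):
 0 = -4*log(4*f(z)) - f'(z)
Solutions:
 Integral(1/(log(_y) + 2*log(2)), (_y, f(z)))/4 = C1 - z


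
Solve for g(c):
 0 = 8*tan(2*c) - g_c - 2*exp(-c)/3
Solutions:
 g(c) = C1 + 2*log(tan(2*c)^2 + 1) + 2*exp(-c)/3


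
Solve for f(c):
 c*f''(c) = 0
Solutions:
 f(c) = C1 + C2*c


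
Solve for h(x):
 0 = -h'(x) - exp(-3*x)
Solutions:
 h(x) = C1 + exp(-3*x)/3


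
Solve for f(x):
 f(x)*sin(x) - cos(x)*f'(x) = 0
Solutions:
 f(x) = C1/cos(x)


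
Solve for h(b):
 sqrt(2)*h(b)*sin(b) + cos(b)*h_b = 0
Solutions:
 h(b) = C1*cos(b)^(sqrt(2))


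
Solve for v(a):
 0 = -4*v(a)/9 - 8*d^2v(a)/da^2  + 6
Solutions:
 v(a) = C1*sin(sqrt(2)*a/6) + C2*cos(sqrt(2)*a/6) + 27/2


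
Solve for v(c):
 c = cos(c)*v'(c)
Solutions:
 v(c) = C1 + Integral(c/cos(c), c)


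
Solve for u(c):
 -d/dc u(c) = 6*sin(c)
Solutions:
 u(c) = C1 + 6*cos(c)


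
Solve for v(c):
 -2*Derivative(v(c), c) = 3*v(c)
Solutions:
 v(c) = C1*exp(-3*c/2)


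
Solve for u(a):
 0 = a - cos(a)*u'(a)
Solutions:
 u(a) = C1 + Integral(a/cos(a), a)


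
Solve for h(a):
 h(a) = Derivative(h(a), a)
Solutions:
 h(a) = C1*exp(a)


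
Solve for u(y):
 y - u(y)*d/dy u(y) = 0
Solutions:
 u(y) = -sqrt(C1 + y^2)
 u(y) = sqrt(C1 + y^2)


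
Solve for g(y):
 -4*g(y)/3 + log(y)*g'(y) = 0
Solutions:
 g(y) = C1*exp(4*li(y)/3)


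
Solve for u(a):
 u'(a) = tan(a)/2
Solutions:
 u(a) = C1 - log(cos(a))/2


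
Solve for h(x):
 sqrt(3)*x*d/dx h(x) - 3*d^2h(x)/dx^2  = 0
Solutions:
 h(x) = C1 + C2*erfi(sqrt(2)*3^(3/4)*x/6)


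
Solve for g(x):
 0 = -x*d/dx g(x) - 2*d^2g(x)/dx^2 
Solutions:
 g(x) = C1 + C2*erf(x/2)


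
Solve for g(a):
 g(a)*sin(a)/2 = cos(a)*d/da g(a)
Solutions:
 g(a) = C1/sqrt(cos(a))


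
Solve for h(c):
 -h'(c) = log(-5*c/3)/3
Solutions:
 h(c) = C1 - c*log(-c)/3 + c*(-log(5) + 1 + log(3))/3


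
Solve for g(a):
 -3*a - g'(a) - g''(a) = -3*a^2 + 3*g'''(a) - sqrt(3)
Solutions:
 g(a) = C1 + a^3 - 9*a^2/2 - 9*a + sqrt(3)*a + (C2*sin(sqrt(11)*a/6) + C3*cos(sqrt(11)*a/6))*exp(-a/6)


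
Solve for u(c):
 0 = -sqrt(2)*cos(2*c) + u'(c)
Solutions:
 u(c) = C1 + sqrt(2)*sin(2*c)/2


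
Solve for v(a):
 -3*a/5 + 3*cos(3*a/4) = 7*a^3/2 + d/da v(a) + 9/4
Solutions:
 v(a) = C1 - 7*a^4/8 - 3*a^2/10 - 9*a/4 + 4*sin(3*a/4)


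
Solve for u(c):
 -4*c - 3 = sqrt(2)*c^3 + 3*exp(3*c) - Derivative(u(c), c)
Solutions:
 u(c) = C1 + sqrt(2)*c^4/4 + 2*c^2 + 3*c + exp(3*c)


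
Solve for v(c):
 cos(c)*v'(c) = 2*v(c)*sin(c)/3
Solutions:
 v(c) = C1/cos(c)^(2/3)


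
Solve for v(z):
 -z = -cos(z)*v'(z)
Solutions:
 v(z) = C1 + Integral(z/cos(z), z)


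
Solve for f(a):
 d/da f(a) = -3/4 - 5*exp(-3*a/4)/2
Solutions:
 f(a) = C1 - 3*a/4 + 10*exp(-3*a/4)/3


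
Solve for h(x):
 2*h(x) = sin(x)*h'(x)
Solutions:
 h(x) = C1*(cos(x) - 1)/(cos(x) + 1)


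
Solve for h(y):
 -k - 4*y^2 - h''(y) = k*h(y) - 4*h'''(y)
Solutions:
 h(y) = C1*exp(y*(-(-216*k + sqrt((216*k + 1)^2 - 1) - 1)^(1/3) + 1 - 1/(-216*k + sqrt((216*k + 1)^2 - 1) - 1)^(1/3))/12) + C2*exp(y*((-216*k + sqrt((216*k + 1)^2 - 1) - 1)^(1/3) - sqrt(3)*I*(-216*k + sqrt((216*k + 1)^2 - 1) - 1)^(1/3) + 2 - 4/((-1 + sqrt(3)*I)*(-216*k + sqrt((216*k + 1)^2 - 1) - 1)^(1/3)))/24) + C3*exp(y*((-216*k + sqrt((216*k + 1)^2 - 1) - 1)^(1/3) + sqrt(3)*I*(-216*k + sqrt((216*k + 1)^2 - 1) - 1)^(1/3) + 2 + 4/((1 + sqrt(3)*I)*(-216*k + sqrt((216*k + 1)^2 - 1) - 1)^(1/3)))/24) - 1 - 4*y^2/k + 8/k^2


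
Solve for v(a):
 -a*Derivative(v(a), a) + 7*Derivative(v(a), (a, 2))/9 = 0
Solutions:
 v(a) = C1 + C2*erfi(3*sqrt(14)*a/14)


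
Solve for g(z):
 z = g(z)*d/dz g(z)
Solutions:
 g(z) = -sqrt(C1 + z^2)
 g(z) = sqrt(C1 + z^2)


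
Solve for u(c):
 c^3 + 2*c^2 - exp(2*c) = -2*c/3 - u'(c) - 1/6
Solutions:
 u(c) = C1 - c^4/4 - 2*c^3/3 - c^2/3 - c/6 + exp(2*c)/2


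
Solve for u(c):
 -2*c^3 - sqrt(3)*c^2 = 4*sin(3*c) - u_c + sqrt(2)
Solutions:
 u(c) = C1 + c^4/2 + sqrt(3)*c^3/3 + sqrt(2)*c - 4*cos(3*c)/3


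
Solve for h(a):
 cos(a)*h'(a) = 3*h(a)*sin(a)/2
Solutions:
 h(a) = C1/cos(a)^(3/2)


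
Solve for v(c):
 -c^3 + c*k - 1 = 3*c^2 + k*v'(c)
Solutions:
 v(c) = C1 - c^4/(4*k) - c^3/k + c^2/2 - c/k


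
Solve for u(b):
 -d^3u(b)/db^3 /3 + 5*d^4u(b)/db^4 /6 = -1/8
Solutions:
 u(b) = C1 + C2*b + C3*b^2 + C4*exp(2*b/5) + b^3/16


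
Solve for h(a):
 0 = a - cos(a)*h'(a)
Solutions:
 h(a) = C1 + Integral(a/cos(a), a)


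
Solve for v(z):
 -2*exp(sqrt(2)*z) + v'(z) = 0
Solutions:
 v(z) = C1 + sqrt(2)*exp(sqrt(2)*z)


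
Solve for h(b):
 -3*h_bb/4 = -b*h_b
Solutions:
 h(b) = C1 + C2*erfi(sqrt(6)*b/3)


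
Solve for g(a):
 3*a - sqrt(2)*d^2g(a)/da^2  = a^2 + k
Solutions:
 g(a) = C1 + C2*a - sqrt(2)*a^4/24 + sqrt(2)*a^3/4 - sqrt(2)*a^2*k/4


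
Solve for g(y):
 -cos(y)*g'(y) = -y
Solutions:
 g(y) = C1 + Integral(y/cos(y), y)


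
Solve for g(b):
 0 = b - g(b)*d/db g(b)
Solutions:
 g(b) = -sqrt(C1 + b^2)
 g(b) = sqrt(C1 + b^2)


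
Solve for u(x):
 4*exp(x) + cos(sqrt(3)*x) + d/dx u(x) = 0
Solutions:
 u(x) = C1 - 4*exp(x) - sqrt(3)*sin(sqrt(3)*x)/3


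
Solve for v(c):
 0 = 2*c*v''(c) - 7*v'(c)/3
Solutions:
 v(c) = C1 + C2*c^(13/6)


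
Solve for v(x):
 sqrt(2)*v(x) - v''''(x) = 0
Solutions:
 v(x) = C1*exp(-2^(1/8)*x) + C2*exp(2^(1/8)*x) + C3*sin(2^(1/8)*x) + C4*cos(2^(1/8)*x)


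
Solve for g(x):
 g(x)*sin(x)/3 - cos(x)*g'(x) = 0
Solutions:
 g(x) = C1/cos(x)^(1/3)


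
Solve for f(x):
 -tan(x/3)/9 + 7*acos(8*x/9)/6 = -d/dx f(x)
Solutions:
 f(x) = C1 - 7*x*acos(8*x/9)/6 + 7*sqrt(81 - 64*x^2)/48 - log(cos(x/3))/3


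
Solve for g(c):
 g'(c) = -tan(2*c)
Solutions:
 g(c) = C1 + log(cos(2*c))/2


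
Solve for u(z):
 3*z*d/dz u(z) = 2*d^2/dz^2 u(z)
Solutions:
 u(z) = C1 + C2*erfi(sqrt(3)*z/2)


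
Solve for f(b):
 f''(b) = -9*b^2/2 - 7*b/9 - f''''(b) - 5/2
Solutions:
 f(b) = C1 + C2*b + C3*sin(b) + C4*cos(b) - 3*b^4/8 - 7*b^3/54 + 13*b^2/4


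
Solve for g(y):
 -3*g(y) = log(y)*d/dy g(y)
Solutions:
 g(y) = C1*exp(-3*li(y))


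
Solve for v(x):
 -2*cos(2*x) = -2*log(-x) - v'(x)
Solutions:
 v(x) = C1 - 2*x*log(-x) + 2*x + sin(2*x)


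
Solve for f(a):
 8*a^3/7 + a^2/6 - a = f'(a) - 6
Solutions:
 f(a) = C1 + 2*a^4/7 + a^3/18 - a^2/2 + 6*a


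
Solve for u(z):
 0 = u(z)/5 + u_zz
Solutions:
 u(z) = C1*sin(sqrt(5)*z/5) + C2*cos(sqrt(5)*z/5)


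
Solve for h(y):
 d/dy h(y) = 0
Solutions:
 h(y) = C1


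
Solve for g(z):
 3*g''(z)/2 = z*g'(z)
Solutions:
 g(z) = C1 + C2*erfi(sqrt(3)*z/3)


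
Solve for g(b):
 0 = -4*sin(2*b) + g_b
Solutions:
 g(b) = C1 - 2*cos(2*b)


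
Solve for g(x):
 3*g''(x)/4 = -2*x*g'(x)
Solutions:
 g(x) = C1 + C2*erf(2*sqrt(3)*x/3)


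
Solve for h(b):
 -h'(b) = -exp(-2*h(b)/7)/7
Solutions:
 h(b) = 7*log(-sqrt(C1 + b)) - 7*log(7) + 7*log(2)/2
 h(b) = 7*log(C1 + b)/2 - 7*log(7) + 7*log(2)/2


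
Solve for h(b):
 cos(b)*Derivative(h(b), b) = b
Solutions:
 h(b) = C1 + Integral(b/cos(b), b)


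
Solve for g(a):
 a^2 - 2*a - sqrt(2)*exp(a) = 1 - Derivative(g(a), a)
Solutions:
 g(a) = C1 - a^3/3 + a^2 + a + sqrt(2)*exp(a)


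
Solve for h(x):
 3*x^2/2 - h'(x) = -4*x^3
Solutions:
 h(x) = C1 + x^4 + x^3/2


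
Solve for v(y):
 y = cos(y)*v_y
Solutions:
 v(y) = C1 + Integral(y/cos(y), y)


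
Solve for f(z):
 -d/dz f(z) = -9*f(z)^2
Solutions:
 f(z) = -1/(C1 + 9*z)


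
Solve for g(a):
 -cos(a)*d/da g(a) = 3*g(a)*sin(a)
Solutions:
 g(a) = C1*cos(a)^3


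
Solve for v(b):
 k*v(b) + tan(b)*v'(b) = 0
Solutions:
 v(b) = C1*exp(-k*log(sin(b)))


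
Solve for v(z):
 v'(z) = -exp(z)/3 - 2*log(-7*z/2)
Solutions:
 v(z) = C1 - 2*z*log(-z) + 2*z*(-log(7) + log(2) + 1) - exp(z)/3


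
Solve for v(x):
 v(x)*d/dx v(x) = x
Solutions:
 v(x) = -sqrt(C1 + x^2)
 v(x) = sqrt(C1 + x^2)


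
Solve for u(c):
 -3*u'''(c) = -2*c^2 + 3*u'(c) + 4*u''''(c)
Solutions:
 u(c) = C1 + C2*exp(c*(-2 + (4*sqrt(39) + 25)^(-1/3) + (4*sqrt(39) + 25)^(1/3))/8)*sin(sqrt(3)*c*(-(4*sqrt(39) + 25)^(1/3) + (4*sqrt(39) + 25)^(-1/3))/8) + C3*exp(c*(-2 + (4*sqrt(39) + 25)^(-1/3) + (4*sqrt(39) + 25)^(1/3))/8)*cos(sqrt(3)*c*(-(4*sqrt(39) + 25)^(1/3) + (4*sqrt(39) + 25)^(-1/3))/8) + C4*exp(-c*((4*sqrt(39) + 25)^(-1/3) + 1 + (4*sqrt(39) + 25)^(1/3))/4) + 2*c^3/9 - 4*c/3


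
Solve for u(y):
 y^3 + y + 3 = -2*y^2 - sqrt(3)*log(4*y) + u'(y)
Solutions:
 u(y) = C1 + y^4/4 + 2*y^3/3 + y^2/2 + sqrt(3)*y*log(y) - sqrt(3)*y + 2*sqrt(3)*y*log(2) + 3*y


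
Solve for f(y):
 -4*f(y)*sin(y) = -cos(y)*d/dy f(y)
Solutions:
 f(y) = C1/cos(y)^4


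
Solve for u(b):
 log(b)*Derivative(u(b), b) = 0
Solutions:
 u(b) = C1


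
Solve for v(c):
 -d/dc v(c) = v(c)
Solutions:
 v(c) = C1*exp(-c)


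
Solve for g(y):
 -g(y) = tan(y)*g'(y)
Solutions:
 g(y) = C1/sin(y)


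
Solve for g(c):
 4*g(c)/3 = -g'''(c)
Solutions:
 g(c) = C3*exp(-6^(2/3)*c/3) + (C1*sin(2^(2/3)*3^(1/6)*c/2) + C2*cos(2^(2/3)*3^(1/6)*c/2))*exp(6^(2/3)*c/6)


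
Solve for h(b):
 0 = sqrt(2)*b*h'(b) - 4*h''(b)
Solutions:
 h(b) = C1 + C2*erfi(2^(3/4)*b/4)


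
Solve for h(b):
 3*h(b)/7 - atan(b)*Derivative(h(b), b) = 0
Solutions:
 h(b) = C1*exp(3*Integral(1/atan(b), b)/7)


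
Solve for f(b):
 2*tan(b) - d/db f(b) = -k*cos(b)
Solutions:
 f(b) = C1 + k*sin(b) - 2*log(cos(b))


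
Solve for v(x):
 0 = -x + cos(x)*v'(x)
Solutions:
 v(x) = C1 + Integral(x/cos(x), x)


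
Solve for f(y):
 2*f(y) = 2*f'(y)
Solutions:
 f(y) = C1*exp(y)


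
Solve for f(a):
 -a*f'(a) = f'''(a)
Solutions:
 f(a) = C1 + Integral(C2*airyai(-a) + C3*airybi(-a), a)


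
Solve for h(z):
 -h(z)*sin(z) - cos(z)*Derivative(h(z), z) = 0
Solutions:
 h(z) = C1*cos(z)


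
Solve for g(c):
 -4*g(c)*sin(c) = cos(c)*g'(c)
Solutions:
 g(c) = C1*cos(c)^4


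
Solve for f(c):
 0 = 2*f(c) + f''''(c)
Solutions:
 f(c) = (C1*sin(2^(3/4)*c/2) + C2*cos(2^(3/4)*c/2))*exp(-2^(3/4)*c/2) + (C3*sin(2^(3/4)*c/2) + C4*cos(2^(3/4)*c/2))*exp(2^(3/4)*c/2)


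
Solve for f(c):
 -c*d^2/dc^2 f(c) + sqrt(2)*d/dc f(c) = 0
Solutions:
 f(c) = C1 + C2*c^(1 + sqrt(2))


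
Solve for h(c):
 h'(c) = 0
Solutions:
 h(c) = C1


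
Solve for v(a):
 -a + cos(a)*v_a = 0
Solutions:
 v(a) = C1 + Integral(a/cos(a), a)


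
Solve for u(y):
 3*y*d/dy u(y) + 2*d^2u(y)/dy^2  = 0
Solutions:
 u(y) = C1 + C2*erf(sqrt(3)*y/2)


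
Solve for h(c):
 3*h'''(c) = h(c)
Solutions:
 h(c) = C3*exp(3^(2/3)*c/3) + (C1*sin(3^(1/6)*c/2) + C2*cos(3^(1/6)*c/2))*exp(-3^(2/3)*c/6)


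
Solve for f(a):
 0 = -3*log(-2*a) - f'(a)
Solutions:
 f(a) = C1 - 3*a*log(-a) + 3*a*(1 - log(2))


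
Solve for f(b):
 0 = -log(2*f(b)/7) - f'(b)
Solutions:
 Integral(1/(log(_y) - log(7) + log(2)), (_y, f(b))) = C1 - b


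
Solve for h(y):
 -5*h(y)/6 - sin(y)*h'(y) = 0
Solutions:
 h(y) = C1*(cos(y) + 1)^(5/12)/(cos(y) - 1)^(5/12)


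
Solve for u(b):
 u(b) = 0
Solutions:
 u(b) = 0


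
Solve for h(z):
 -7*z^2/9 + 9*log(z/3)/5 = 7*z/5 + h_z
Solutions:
 h(z) = C1 - 7*z^3/27 - 7*z^2/10 + 9*z*log(z)/5 - 9*z*log(3)/5 - 9*z/5


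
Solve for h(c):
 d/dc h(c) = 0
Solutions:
 h(c) = C1


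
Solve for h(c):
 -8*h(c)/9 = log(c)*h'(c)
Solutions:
 h(c) = C1*exp(-8*li(c)/9)


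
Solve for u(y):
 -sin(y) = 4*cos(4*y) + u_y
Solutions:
 u(y) = C1 - sin(4*y) + cos(y)


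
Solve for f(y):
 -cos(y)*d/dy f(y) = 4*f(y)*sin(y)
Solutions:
 f(y) = C1*cos(y)^4


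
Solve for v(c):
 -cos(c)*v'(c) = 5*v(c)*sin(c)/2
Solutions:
 v(c) = C1*cos(c)^(5/2)


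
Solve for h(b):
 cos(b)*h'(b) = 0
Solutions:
 h(b) = C1


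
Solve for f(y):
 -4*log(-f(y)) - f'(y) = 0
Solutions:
 -li(-f(y)) = C1 - 4*y


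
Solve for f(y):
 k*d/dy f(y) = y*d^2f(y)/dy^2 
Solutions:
 f(y) = C1 + y^(re(k) + 1)*(C2*sin(log(y)*Abs(im(k))) + C3*cos(log(y)*im(k)))


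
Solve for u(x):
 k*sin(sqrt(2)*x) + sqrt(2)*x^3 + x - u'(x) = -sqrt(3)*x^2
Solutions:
 u(x) = C1 - sqrt(2)*k*cos(sqrt(2)*x)/2 + sqrt(2)*x^4/4 + sqrt(3)*x^3/3 + x^2/2


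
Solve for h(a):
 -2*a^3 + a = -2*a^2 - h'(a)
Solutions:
 h(a) = C1 + a^4/2 - 2*a^3/3 - a^2/2


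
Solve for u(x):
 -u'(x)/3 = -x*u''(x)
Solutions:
 u(x) = C1 + C2*x^(4/3)


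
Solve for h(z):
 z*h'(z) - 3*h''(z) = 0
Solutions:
 h(z) = C1 + C2*erfi(sqrt(6)*z/6)


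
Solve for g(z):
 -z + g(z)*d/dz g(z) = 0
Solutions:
 g(z) = -sqrt(C1 + z^2)
 g(z) = sqrt(C1 + z^2)


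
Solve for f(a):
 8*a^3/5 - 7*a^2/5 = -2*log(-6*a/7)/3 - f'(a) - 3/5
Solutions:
 f(a) = C1 - 2*a^4/5 + 7*a^3/15 - 2*a*log(-a)/3 + a*(-10*log(6) + 1 + 10*log(7))/15


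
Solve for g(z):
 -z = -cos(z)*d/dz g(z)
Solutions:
 g(z) = C1 + Integral(z/cos(z), z)


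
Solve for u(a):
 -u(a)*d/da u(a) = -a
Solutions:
 u(a) = -sqrt(C1 + a^2)
 u(a) = sqrt(C1 + a^2)


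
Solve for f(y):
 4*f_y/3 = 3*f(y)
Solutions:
 f(y) = C1*exp(9*y/4)


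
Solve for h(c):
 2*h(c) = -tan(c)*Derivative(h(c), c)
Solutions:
 h(c) = C1/sin(c)^2


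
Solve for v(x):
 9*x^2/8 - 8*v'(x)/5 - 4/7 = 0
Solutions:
 v(x) = C1 + 15*x^3/64 - 5*x/14


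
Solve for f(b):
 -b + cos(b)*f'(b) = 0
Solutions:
 f(b) = C1 + Integral(b/cos(b), b)


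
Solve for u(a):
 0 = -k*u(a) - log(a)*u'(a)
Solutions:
 u(a) = C1*exp(-k*li(a))


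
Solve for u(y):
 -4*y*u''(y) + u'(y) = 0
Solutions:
 u(y) = C1 + C2*y^(5/4)


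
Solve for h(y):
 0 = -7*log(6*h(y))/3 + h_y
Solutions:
 -3*Integral(1/(log(_y) + log(6)), (_y, h(y)))/7 = C1 - y


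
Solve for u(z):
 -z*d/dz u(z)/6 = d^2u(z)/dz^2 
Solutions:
 u(z) = C1 + C2*erf(sqrt(3)*z/6)


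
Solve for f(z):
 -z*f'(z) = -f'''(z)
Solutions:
 f(z) = C1 + Integral(C2*airyai(z) + C3*airybi(z), z)


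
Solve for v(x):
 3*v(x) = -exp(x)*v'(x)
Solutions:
 v(x) = C1*exp(3*exp(-x))


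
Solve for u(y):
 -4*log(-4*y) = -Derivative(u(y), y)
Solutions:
 u(y) = C1 + 4*y*log(-y) + 4*y*(-1 + 2*log(2))


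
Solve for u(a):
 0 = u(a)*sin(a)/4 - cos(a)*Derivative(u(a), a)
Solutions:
 u(a) = C1/cos(a)^(1/4)


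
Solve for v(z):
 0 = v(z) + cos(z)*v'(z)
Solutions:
 v(z) = C1*sqrt(sin(z) - 1)/sqrt(sin(z) + 1)


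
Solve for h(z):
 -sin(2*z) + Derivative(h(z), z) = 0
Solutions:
 h(z) = C1 - cos(2*z)/2


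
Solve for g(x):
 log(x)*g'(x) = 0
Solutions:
 g(x) = C1


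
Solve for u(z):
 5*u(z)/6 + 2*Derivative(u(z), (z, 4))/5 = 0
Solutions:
 u(z) = (C1*sin(3^(3/4)*sqrt(5)*z/6) + C2*cos(3^(3/4)*sqrt(5)*z/6))*exp(-3^(3/4)*sqrt(5)*z/6) + (C3*sin(3^(3/4)*sqrt(5)*z/6) + C4*cos(3^(3/4)*sqrt(5)*z/6))*exp(3^(3/4)*sqrt(5)*z/6)


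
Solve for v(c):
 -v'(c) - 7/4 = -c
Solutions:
 v(c) = C1 + c^2/2 - 7*c/4


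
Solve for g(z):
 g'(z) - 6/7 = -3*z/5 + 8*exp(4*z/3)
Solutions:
 g(z) = C1 - 3*z^2/10 + 6*z/7 + 6*exp(4*z/3)


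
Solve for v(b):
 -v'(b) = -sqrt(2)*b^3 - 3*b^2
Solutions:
 v(b) = C1 + sqrt(2)*b^4/4 + b^3


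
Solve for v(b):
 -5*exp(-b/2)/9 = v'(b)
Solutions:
 v(b) = C1 + 10*exp(-b/2)/9


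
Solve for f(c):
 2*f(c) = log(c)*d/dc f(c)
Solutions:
 f(c) = C1*exp(2*li(c))


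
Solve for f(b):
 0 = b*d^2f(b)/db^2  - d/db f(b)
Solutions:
 f(b) = C1 + C2*b^2


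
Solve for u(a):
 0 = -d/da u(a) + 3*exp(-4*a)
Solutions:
 u(a) = C1 - 3*exp(-4*a)/4


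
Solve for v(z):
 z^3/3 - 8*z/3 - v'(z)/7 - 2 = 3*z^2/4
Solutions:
 v(z) = C1 + 7*z^4/12 - 7*z^3/4 - 28*z^2/3 - 14*z


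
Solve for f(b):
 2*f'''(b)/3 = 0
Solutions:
 f(b) = C1 + C2*b + C3*b^2


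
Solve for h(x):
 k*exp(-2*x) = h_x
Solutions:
 h(x) = C1 - k*exp(-2*x)/2


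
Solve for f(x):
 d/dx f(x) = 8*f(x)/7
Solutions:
 f(x) = C1*exp(8*x/7)


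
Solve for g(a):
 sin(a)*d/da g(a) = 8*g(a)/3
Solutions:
 g(a) = C1*(cos(a) - 1)^(4/3)/(cos(a) + 1)^(4/3)


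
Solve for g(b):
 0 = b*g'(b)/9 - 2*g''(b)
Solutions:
 g(b) = C1 + C2*erfi(b/6)


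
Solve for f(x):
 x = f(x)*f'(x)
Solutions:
 f(x) = -sqrt(C1 + x^2)
 f(x) = sqrt(C1 + x^2)


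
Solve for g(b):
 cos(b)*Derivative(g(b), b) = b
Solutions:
 g(b) = C1 + Integral(b/cos(b), b)


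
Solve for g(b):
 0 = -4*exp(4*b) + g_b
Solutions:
 g(b) = C1 + exp(4*b)


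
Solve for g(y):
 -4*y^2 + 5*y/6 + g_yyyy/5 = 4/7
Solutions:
 g(y) = C1 + C2*y + C3*y^2 + C4*y^3 + y^6/18 - 5*y^5/144 + 5*y^4/42


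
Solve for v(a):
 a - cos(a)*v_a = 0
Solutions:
 v(a) = C1 + Integral(a/cos(a), a)


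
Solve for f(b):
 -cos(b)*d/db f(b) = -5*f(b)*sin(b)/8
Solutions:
 f(b) = C1/cos(b)^(5/8)


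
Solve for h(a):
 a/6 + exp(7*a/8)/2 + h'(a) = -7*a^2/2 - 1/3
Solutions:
 h(a) = C1 - 7*a^3/6 - a^2/12 - a/3 - 4*exp(7*a/8)/7


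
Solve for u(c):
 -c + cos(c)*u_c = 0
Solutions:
 u(c) = C1 + Integral(c/cos(c), c)


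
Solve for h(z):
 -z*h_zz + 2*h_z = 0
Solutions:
 h(z) = C1 + C2*z^3


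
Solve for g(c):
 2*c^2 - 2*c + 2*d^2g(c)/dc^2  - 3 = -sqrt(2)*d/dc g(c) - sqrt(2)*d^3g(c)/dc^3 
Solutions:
 g(c) = C1 - sqrt(2)*c^3/3 + sqrt(2)*c^2/2 + 2*c^2 - 2*c - sqrt(2)*c/2 + (C2*sin(sqrt(2)*c/2) + C3*cos(sqrt(2)*c/2))*exp(-sqrt(2)*c/2)


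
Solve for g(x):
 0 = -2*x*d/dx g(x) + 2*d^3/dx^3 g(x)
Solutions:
 g(x) = C1 + Integral(C2*airyai(x) + C3*airybi(x), x)


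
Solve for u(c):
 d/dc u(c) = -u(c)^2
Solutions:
 u(c) = 1/(C1 + c)


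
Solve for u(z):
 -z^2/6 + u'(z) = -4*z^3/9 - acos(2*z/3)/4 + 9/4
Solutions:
 u(z) = C1 - z^4/9 + z^3/18 - z*acos(2*z/3)/4 + 9*z/4 + sqrt(9 - 4*z^2)/8


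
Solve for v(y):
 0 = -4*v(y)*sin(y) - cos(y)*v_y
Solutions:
 v(y) = C1*cos(y)^4


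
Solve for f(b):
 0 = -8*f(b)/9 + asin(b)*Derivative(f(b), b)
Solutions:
 f(b) = C1*exp(8*Integral(1/asin(b), b)/9)


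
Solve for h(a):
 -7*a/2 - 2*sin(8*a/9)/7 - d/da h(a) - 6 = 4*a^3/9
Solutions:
 h(a) = C1 - a^4/9 - 7*a^2/4 - 6*a + 9*cos(8*a/9)/28


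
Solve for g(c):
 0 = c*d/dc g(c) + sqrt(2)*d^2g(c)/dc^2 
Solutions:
 g(c) = C1 + C2*erf(2^(1/4)*c/2)


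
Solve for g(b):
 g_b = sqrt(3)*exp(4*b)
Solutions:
 g(b) = C1 + sqrt(3)*exp(4*b)/4


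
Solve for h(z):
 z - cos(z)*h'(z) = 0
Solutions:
 h(z) = C1 + Integral(z/cos(z), z)


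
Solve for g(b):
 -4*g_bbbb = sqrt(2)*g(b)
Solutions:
 g(b) = (C1*sin(2^(1/8)*b/2) + C2*cos(2^(1/8)*b/2))*exp(-2^(1/8)*b/2) + (C3*sin(2^(1/8)*b/2) + C4*cos(2^(1/8)*b/2))*exp(2^(1/8)*b/2)


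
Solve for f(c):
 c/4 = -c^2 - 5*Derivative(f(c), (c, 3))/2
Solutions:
 f(c) = C1 + C2*c + C3*c^2 - c^5/150 - c^4/240


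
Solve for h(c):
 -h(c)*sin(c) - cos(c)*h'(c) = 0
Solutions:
 h(c) = C1*cos(c)


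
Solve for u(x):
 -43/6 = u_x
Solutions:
 u(x) = C1 - 43*x/6


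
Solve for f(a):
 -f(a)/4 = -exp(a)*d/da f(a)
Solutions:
 f(a) = C1*exp(-exp(-a)/4)


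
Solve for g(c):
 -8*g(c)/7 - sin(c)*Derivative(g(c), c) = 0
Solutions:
 g(c) = C1*(cos(c) + 1)^(4/7)/(cos(c) - 1)^(4/7)


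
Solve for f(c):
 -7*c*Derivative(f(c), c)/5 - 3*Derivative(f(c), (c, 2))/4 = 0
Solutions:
 f(c) = C1 + C2*erf(sqrt(210)*c/15)


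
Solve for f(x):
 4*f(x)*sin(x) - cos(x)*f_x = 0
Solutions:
 f(x) = C1/cos(x)^4


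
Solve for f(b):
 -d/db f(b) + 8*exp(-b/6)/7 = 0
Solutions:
 f(b) = C1 - 48*exp(-b/6)/7


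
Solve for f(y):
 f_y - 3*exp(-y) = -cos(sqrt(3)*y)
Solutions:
 f(y) = C1 - sqrt(3)*sin(sqrt(3)*y)/3 - 3*exp(-y)


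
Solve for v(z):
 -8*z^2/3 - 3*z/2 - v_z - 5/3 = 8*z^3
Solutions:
 v(z) = C1 - 2*z^4 - 8*z^3/9 - 3*z^2/4 - 5*z/3


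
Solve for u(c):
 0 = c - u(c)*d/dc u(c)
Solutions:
 u(c) = -sqrt(C1 + c^2)
 u(c) = sqrt(C1 + c^2)


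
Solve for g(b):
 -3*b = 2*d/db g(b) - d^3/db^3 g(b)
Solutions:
 g(b) = C1 + C2*exp(-sqrt(2)*b) + C3*exp(sqrt(2)*b) - 3*b^2/4


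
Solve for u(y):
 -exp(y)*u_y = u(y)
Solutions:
 u(y) = C1*exp(exp(-y))


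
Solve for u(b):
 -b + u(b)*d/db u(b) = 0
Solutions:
 u(b) = -sqrt(C1 + b^2)
 u(b) = sqrt(C1 + b^2)


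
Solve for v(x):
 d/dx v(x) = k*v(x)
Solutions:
 v(x) = C1*exp(k*x)


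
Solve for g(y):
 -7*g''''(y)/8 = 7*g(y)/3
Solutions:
 g(y) = (C1*sin(2^(1/4)*3^(3/4)*y/3) + C2*cos(2^(1/4)*3^(3/4)*y/3))*exp(-2^(1/4)*3^(3/4)*y/3) + (C3*sin(2^(1/4)*3^(3/4)*y/3) + C4*cos(2^(1/4)*3^(3/4)*y/3))*exp(2^(1/4)*3^(3/4)*y/3)


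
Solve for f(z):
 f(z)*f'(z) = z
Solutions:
 f(z) = -sqrt(C1 + z^2)
 f(z) = sqrt(C1 + z^2)


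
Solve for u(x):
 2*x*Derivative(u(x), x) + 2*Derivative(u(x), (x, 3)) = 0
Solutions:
 u(x) = C1 + Integral(C2*airyai(-x) + C3*airybi(-x), x)


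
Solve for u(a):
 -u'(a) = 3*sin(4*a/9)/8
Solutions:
 u(a) = C1 + 27*cos(4*a/9)/32


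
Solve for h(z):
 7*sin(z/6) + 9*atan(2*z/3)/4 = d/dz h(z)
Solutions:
 h(z) = C1 + 9*z*atan(2*z/3)/4 - 27*log(4*z^2 + 9)/16 - 42*cos(z/6)


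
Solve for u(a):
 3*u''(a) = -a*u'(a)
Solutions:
 u(a) = C1 + C2*erf(sqrt(6)*a/6)


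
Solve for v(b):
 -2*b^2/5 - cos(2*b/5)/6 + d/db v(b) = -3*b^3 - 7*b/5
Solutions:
 v(b) = C1 - 3*b^4/4 + 2*b^3/15 - 7*b^2/10 + 5*sin(2*b/5)/12


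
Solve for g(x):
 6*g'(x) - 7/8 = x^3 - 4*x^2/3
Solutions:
 g(x) = C1 + x^4/24 - 2*x^3/27 + 7*x/48


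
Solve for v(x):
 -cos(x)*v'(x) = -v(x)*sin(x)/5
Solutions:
 v(x) = C1/cos(x)^(1/5)


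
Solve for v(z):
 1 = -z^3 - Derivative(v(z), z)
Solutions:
 v(z) = C1 - z^4/4 - z


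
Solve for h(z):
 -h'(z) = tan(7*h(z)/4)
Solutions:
 h(z) = -4*asin(C1*exp(-7*z/4))/7 + 4*pi/7
 h(z) = 4*asin(C1*exp(-7*z/4))/7


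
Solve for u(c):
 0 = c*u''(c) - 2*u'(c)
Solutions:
 u(c) = C1 + C2*c^3


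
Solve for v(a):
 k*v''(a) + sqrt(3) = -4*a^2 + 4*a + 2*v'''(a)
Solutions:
 v(a) = C1 + C2*a + C3*exp(a*k/2) - a^4/(3*k) + 2*a^3*(1 - 4/k)/(3*k) + a^2*(-sqrt(3)/2 + 4/k - 16/k^2)/k


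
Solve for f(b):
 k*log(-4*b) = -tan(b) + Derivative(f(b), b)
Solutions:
 f(b) = C1 + b*k*(log(-b) - 1) + 2*b*k*log(2) - log(cos(b))


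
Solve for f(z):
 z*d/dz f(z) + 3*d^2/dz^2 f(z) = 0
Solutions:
 f(z) = C1 + C2*erf(sqrt(6)*z/6)


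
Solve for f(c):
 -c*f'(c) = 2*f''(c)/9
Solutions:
 f(c) = C1 + C2*erf(3*c/2)


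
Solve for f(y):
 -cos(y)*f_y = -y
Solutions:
 f(y) = C1 + Integral(y/cos(y), y)


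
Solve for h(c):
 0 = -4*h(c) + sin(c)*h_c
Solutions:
 h(c) = C1*(cos(c)^2 - 2*cos(c) + 1)/(cos(c)^2 + 2*cos(c) + 1)


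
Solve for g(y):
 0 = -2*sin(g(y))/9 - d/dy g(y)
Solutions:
 2*y/9 + log(cos(g(y)) - 1)/2 - log(cos(g(y)) + 1)/2 = C1


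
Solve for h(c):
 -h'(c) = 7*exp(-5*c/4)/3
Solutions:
 h(c) = C1 + 28*exp(-5*c/4)/15


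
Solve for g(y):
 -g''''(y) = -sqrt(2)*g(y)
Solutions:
 g(y) = C1*exp(-2^(1/8)*y) + C2*exp(2^(1/8)*y) + C3*sin(2^(1/8)*y) + C4*cos(2^(1/8)*y)


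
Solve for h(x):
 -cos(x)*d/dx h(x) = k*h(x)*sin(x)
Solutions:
 h(x) = C1*exp(k*log(cos(x)))


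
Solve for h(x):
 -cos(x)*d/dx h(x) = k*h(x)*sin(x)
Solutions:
 h(x) = C1*exp(k*log(cos(x)))


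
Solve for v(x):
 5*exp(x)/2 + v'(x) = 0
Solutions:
 v(x) = C1 - 5*exp(x)/2


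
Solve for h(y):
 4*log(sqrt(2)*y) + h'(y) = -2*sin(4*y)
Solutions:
 h(y) = C1 - 4*y*log(y) - 2*y*log(2) + 4*y + cos(4*y)/2


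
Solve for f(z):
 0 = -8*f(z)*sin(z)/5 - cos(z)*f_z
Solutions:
 f(z) = C1*cos(z)^(8/5)


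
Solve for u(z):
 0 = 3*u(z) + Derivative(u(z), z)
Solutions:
 u(z) = C1*exp(-3*z)


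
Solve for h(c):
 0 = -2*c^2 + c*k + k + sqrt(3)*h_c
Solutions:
 h(c) = C1 + 2*sqrt(3)*c^3/9 - sqrt(3)*c^2*k/6 - sqrt(3)*c*k/3


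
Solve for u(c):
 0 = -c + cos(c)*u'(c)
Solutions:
 u(c) = C1 + Integral(c/cos(c), c)


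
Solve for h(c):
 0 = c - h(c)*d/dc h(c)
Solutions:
 h(c) = -sqrt(C1 + c^2)
 h(c) = sqrt(C1 + c^2)


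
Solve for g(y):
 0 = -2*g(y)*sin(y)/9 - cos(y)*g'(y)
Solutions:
 g(y) = C1*cos(y)^(2/9)


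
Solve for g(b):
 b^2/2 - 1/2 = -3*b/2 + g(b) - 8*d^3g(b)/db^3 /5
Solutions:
 g(b) = C3*exp(5^(1/3)*b/2) + b^2/2 + 3*b/2 + (C1*sin(sqrt(3)*5^(1/3)*b/4) + C2*cos(sqrt(3)*5^(1/3)*b/4))*exp(-5^(1/3)*b/4) - 1/2


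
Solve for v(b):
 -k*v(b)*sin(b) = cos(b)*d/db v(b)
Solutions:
 v(b) = C1*exp(k*log(cos(b)))


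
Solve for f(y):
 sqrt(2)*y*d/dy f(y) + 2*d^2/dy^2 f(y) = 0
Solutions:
 f(y) = C1 + C2*erf(2^(1/4)*y/2)


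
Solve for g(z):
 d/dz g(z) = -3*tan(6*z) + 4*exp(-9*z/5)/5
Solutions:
 g(z) = C1 - log(tan(6*z)^2 + 1)/4 - 4*exp(-9*z/5)/9


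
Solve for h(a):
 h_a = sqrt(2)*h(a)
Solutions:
 h(a) = C1*exp(sqrt(2)*a)


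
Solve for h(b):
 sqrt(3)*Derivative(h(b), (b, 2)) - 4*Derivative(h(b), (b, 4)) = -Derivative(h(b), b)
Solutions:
 h(b) = C1 + C2*exp(-b*(3^(5/6)/(sqrt(9 - sqrt(3)) + 3)^(1/3) + 3^(2/3)*(sqrt(9 - sqrt(3)) + 3)^(1/3))/12)*sin(b*(-3^(1/6)*(sqrt(9 - sqrt(3)) + 3)^(1/3) + 3^(1/3)/(sqrt(9 - sqrt(3)) + 3)^(1/3))/4) + C3*exp(-b*(3^(5/6)/(sqrt(9 - sqrt(3)) + 3)^(1/3) + 3^(2/3)*(sqrt(9 - sqrt(3)) + 3)^(1/3))/12)*cos(b*(-3^(1/6)*(sqrt(9 - sqrt(3)) + 3)^(1/3) + 3^(1/3)/(sqrt(9 - sqrt(3)) + 3)^(1/3))/4) + C4*exp(b*(3^(5/6)/(sqrt(9 - sqrt(3)) + 3)^(1/3) + 3^(2/3)*(sqrt(9 - sqrt(3)) + 3)^(1/3))/6)


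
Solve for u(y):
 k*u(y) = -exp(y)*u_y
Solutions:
 u(y) = C1*exp(k*exp(-y))


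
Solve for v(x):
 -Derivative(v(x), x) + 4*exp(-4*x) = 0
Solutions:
 v(x) = C1 - exp(-4*x)


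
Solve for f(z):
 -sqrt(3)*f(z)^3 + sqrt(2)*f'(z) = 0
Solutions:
 f(z) = -sqrt(-1/(C1 + sqrt(6)*z))
 f(z) = sqrt(-1/(C1 + sqrt(6)*z))


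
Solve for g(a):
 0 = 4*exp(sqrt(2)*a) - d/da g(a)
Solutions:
 g(a) = C1 + 2*sqrt(2)*exp(sqrt(2)*a)


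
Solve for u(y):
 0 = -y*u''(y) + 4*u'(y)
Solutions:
 u(y) = C1 + C2*y^5


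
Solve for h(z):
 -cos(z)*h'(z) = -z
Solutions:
 h(z) = C1 + Integral(z/cos(z), z)


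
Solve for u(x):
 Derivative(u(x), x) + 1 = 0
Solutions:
 u(x) = C1 - x


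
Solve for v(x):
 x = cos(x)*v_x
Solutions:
 v(x) = C1 + Integral(x/cos(x), x)


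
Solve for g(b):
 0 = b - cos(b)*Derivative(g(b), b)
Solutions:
 g(b) = C1 + Integral(b/cos(b), b)


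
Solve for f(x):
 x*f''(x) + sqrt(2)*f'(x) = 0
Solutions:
 f(x) = C1 + C2*x^(1 - sqrt(2))


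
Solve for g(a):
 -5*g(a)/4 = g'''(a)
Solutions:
 g(a) = C3*exp(-10^(1/3)*a/2) + (C1*sin(10^(1/3)*sqrt(3)*a/4) + C2*cos(10^(1/3)*sqrt(3)*a/4))*exp(10^(1/3)*a/4)


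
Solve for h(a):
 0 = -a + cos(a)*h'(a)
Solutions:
 h(a) = C1 + Integral(a/cos(a), a)


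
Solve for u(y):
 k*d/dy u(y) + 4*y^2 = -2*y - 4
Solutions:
 u(y) = C1 - 4*y^3/(3*k) - y^2/k - 4*y/k


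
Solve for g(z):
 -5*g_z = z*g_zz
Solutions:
 g(z) = C1 + C2/z^4


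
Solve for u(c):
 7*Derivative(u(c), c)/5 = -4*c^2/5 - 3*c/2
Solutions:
 u(c) = C1 - 4*c^3/21 - 15*c^2/28


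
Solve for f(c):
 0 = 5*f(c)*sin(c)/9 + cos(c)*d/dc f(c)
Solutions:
 f(c) = C1*cos(c)^(5/9)


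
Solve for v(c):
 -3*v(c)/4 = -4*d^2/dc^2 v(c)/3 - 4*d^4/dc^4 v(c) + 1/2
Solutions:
 v(c) = C1*exp(-sqrt(3)*c*sqrt(-2 + sqrt(31))/6) + C2*exp(sqrt(3)*c*sqrt(-2 + sqrt(31))/6) + C3*sin(sqrt(3)*c*sqrt(2 + sqrt(31))/6) + C4*cos(sqrt(3)*c*sqrt(2 + sqrt(31))/6) - 2/3


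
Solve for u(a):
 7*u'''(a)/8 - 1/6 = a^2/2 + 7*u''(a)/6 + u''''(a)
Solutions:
 u(a) = C1 + C2*a - a^4/28 - 3*a^3/28 + 43*a^2/784 + (C3*sin(sqrt(2247)*a/48) + C4*cos(sqrt(2247)*a/48))*exp(7*a/16)


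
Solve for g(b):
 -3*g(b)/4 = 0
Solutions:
 g(b) = 0


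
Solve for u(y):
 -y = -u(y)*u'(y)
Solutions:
 u(y) = -sqrt(C1 + y^2)
 u(y) = sqrt(C1 + y^2)


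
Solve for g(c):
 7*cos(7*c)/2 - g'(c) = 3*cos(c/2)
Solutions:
 g(c) = C1 - 6*sin(c/2) + sin(7*c)/2


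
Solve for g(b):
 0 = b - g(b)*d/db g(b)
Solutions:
 g(b) = -sqrt(C1 + b^2)
 g(b) = sqrt(C1 + b^2)


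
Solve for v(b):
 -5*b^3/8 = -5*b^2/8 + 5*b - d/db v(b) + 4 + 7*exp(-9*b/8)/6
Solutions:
 v(b) = C1 + 5*b^4/32 - 5*b^3/24 + 5*b^2/2 + 4*b - 28*exp(-9*b/8)/27


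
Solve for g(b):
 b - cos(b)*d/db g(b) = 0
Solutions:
 g(b) = C1 + Integral(b/cos(b), b)


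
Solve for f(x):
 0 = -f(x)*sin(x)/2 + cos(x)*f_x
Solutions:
 f(x) = C1/sqrt(cos(x))


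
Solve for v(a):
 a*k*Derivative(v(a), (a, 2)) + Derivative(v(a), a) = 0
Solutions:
 v(a) = C1 + a^(((re(k) - 1)*re(k) + im(k)^2)/(re(k)^2 + im(k)^2))*(C2*sin(log(a)*Abs(im(k))/(re(k)^2 + im(k)^2)) + C3*cos(log(a)*im(k)/(re(k)^2 + im(k)^2)))


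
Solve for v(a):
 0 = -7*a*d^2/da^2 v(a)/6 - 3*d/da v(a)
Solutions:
 v(a) = C1 + C2/a^(11/7)


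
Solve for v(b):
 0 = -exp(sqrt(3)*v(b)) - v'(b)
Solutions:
 v(b) = sqrt(3)*(2*log(1/(C1 + b)) - log(3))/6


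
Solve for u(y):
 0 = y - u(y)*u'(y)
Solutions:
 u(y) = -sqrt(C1 + y^2)
 u(y) = sqrt(C1 + y^2)


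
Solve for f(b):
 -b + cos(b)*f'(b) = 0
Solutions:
 f(b) = C1 + Integral(b/cos(b), b)


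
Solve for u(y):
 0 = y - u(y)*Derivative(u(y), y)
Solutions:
 u(y) = -sqrt(C1 + y^2)
 u(y) = sqrt(C1 + y^2)


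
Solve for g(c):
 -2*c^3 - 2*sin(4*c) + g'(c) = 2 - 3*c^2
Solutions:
 g(c) = C1 + c^4/2 - c^3 + 2*c - cos(4*c)/2


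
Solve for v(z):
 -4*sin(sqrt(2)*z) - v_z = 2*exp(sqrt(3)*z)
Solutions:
 v(z) = C1 - 2*sqrt(3)*exp(sqrt(3)*z)/3 + 2*sqrt(2)*cos(sqrt(2)*z)


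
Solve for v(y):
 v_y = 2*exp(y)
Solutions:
 v(y) = C1 + 2*exp(y)


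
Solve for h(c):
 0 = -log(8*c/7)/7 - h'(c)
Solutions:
 h(c) = C1 - c*log(c)/7 - 3*c*log(2)/7 + c/7 + c*log(7)/7


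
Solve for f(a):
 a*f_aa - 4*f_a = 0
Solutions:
 f(a) = C1 + C2*a^5


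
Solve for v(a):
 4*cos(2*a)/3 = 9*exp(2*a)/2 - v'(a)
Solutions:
 v(a) = C1 + 9*exp(2*a)/4 - 2*sin(2*a)/3


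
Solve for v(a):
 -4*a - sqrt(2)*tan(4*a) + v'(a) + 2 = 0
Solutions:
 v(a) = C1 + 2*a^2 - 2*a - sqrt(2)*log(cos(4*a))/4


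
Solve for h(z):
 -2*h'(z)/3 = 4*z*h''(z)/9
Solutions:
 h(z) = C1 + C2/sqrt(z)


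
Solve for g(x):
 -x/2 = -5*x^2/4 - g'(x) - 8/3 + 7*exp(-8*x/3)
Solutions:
 g(x) = C1 - 5*x^3/12 + x^2/4 - 8*x/3 - 21*exp(-8*x/3)/8


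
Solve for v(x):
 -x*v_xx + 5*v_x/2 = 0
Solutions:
 v(x) = C1 + C2*x^(7/2)


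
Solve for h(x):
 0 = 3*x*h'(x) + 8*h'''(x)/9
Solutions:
 h(x) = C1 + Integral(C2*airyai(-3*x/2) + C3*airybi(-3*x/2), x)


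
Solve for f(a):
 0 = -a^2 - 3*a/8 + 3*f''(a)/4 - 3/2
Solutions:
 f(a) = C1 + C2*a + a^4/9 + a^3/12 + a^2


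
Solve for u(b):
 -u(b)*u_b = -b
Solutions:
 u(b) = -sqrt(C1 + b^2)
 u(b) = sqrt(C1 + b^2)


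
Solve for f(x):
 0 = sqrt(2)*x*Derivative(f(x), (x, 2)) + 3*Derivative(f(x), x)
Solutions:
 f(x) = C1 + C2*x^(1 - 3*sqrt(2)/2)


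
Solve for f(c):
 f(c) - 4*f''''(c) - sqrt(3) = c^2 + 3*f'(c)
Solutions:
 f(c) = C1*exp(c*(-8/(1 + 3*sqrt(57))^(1/3) + (1 + 3*sqrt(57))^(1/3) + 4)/12)*sin(sqrt(3)*c*(8/(1 + 3*sqrt(57))^(1/3) + (1 + 3*sqrt(57))^(1/3))/12) + C2*exp(c*(-8/(1 + 3*sqrt(57))^(1/3) + (1 + 3*sqrt(57))^(1/3) + 4)/12)*cos(sqrt(3)*c*(8/(1 + 3*sqrt(57))^(1/3) + (1 + 3*sqrt(57))^(1/3))/12) + C3*exp(-c) + C4*exp(c*(-(1 + 3*sqrt(57))^(1/3) + 2 + 8/(1 + 3*sqrt(57))^(1/3))/6) + c^2 + 6*c + sqrt(3) + 18


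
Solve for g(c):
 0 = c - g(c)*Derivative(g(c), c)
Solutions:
 g(c) = -sqrt(C1 + c^2)
 g(c) = sqrt(C1 + c^2)


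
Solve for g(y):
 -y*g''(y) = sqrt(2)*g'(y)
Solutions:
 g(y) = C1 + C2*y^(1 - sqrt(2))


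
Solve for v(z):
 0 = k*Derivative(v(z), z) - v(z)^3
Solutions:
 v(z) = -sqrt(2)*sqrt(-k/(C1*k + z))/2
 v(z) = sqrt(2)*sqrt(-k/(C1*k + z))/2


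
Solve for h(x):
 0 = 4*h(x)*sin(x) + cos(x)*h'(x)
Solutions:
 h(x) = C1*cos(x)^4


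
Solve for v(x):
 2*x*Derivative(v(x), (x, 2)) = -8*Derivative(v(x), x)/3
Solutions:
 v(x) = C1 + C2/x^(1/3)


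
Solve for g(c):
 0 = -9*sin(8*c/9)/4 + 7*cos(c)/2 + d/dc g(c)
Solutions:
 g(c) = C1 - 7*sin(c)/2 - 81*cos(8*c/9)/32


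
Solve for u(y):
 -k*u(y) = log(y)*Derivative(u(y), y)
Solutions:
 u(y) = C1*exp(-k*li(y))


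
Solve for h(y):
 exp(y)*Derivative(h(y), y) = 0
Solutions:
 h(y) = C1


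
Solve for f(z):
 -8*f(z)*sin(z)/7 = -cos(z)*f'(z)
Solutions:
 f(z) = C1/cos(z)^(8/7)


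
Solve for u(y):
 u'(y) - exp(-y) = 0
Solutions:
 u(y) = C1 - exp(-y)


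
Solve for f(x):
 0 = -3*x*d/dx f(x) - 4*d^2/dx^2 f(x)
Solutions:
 f(x) = C1 + C2*erf(sqrt(6)*x/4)


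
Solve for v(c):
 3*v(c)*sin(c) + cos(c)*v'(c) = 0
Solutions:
 v(c) = C1*cos(c)^3


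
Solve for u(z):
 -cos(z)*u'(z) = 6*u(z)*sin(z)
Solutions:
 u(z) = C1*cos(z)^6


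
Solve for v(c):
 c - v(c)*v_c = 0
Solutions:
 v(c) = -sqrt(C1 + c^2)
 v(c) = sqrt(C1 + c^2)


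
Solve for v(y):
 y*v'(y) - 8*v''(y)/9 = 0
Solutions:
 v(y) = C1 + C2*erfi(3*y/4)


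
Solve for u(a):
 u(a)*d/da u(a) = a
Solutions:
 u(a) = -sqrt(C1 + a^2)
 u(a) = sqrt(C1 + a^2)


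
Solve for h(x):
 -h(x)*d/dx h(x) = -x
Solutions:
 h(x) = -sqrt(C1 + x^2)
 h(x) = sqrt(C1 + x^2)


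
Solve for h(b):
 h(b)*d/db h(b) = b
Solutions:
 h(b) = -sqrt(C1 + b^2)
 h(b) = sqrt(C1 + b^2)


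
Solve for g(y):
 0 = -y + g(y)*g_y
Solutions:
 g(y) = -sqrt(C1 + y^2)
 g(y) = sqrt(C1 + y^2)


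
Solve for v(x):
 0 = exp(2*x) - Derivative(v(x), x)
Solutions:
 v(x) = C1 + exp(2*x)/2


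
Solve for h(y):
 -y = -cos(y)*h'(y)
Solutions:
 h(y) = C1 + Integral(y/cos(y), y)


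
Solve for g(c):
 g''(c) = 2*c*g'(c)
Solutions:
 g(c) = C1 + C2*erfi(c)


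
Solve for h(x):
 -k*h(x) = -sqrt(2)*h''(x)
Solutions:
 h(x) = C1*exp(-2^(3/4)*sqrt(k)*x/2) + C2*exp(2^(3/4)*sqrt(k)*x/2)


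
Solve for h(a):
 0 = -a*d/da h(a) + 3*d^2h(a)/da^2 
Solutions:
 h(a) = C1 + C2*erfi(sqrt(6)*a/6)


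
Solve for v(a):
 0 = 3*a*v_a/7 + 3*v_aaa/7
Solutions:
 v(a) = C1 + Integral(C2*airyai(-a) + C3*airybi(-a), a)


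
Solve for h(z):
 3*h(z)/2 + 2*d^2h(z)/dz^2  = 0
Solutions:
 h(z) = C1*sin(sqrt(3)*z/2) + C2*cos(sqrt(3)*z/2)


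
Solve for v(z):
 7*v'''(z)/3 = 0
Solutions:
 v(z) = C1 + C2*z + C3*z^2


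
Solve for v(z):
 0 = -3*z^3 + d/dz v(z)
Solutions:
 v(z) = C1 + 3*z^4/4


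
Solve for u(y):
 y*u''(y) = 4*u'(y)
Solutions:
 u(y) = C1 + C2*y^5


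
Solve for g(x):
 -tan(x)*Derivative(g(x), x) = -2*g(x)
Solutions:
 g(x) = C1*sin(x)^2


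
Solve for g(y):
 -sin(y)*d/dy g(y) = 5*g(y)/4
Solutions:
 g(y) = C1*(cos(y) + 1)^(5/8)/(cos(y) - 1)^(5/8)


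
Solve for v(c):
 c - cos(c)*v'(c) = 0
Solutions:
 v(c) = C1 + Integral(c/cos(c), c)


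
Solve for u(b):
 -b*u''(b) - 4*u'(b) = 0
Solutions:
 u(b) = C1 + C2/b^3


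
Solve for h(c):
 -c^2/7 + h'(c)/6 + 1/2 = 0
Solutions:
 h(c) = C1 + 2*c^3/7 - 3*c


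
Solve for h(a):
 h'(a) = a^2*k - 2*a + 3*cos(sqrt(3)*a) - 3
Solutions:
 h(a) = C1 + a^3*k/3 - a^2 - 3*a + sqrt(3)*sin(sqrt(3)*a)


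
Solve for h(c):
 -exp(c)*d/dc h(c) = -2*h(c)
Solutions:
 h(c) = C1*exp(-2*exp(-c))


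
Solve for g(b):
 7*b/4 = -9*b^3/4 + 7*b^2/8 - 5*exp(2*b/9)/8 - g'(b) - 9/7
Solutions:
 g(b) = C1 - 9*b^4/16 + 7*b^3/24 - 7*b^2/8 - 9*b/7 - 45*exp(2*b/9)/16


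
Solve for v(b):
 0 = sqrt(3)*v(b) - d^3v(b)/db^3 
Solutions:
 v(b) = C3*exp(3^(1/6)*b) + (C1*sin(3^(2/3)*b/2) + C2*cos(3^(2/3)*b/2))*exp(-3^(1/6)*b/2)


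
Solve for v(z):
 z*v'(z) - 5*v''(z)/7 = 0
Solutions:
 v(z) = C1 + C2*erfi(sqrt(70)*z/10)


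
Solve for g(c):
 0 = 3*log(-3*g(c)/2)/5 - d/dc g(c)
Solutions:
 -5*Integral(1/(log(-_y) - log(2) + log(3)), (_y, g(c)))/3 = C1 - c


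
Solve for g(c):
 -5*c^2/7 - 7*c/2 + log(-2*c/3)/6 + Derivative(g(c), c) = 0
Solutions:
 g(c) = C1 + 5*c^3/21 + 7*c^2/4 - c*log(-c)/6 + c*(-log(2) + 1 + log(3))/6


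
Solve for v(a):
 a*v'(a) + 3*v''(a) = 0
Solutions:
 v(a) = C1 + C2*erf(sqrt(6)*a/6)
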